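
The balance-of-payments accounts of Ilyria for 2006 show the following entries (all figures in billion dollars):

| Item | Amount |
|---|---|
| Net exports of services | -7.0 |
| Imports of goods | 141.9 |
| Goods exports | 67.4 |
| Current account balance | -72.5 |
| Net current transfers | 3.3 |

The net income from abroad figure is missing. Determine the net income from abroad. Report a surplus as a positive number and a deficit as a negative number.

5.7

Current account = goods balance + services balance + net primary income + net secondary income
Sum of the known components = -78.2
Net income from abroad = CA - (known components) = -72.5 - (-78.2) = 5.7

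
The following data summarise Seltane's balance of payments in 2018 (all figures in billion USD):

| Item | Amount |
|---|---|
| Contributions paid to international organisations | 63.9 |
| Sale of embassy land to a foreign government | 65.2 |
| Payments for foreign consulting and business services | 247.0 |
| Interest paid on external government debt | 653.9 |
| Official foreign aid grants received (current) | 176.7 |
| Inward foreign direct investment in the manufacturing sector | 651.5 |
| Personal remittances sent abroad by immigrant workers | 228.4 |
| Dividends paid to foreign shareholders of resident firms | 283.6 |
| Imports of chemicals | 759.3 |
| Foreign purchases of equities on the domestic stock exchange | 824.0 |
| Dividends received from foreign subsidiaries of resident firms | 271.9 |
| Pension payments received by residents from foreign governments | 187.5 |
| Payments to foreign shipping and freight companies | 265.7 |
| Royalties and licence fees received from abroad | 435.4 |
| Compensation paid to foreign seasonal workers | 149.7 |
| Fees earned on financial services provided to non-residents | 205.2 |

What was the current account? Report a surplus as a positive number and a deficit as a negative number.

Goods: -759.3
Services: -265.7 + 435.4 - 247.0 + 205.2 = 127.9
Primary income: -149.7 + 271.9 - 283.6 - 653.9 = -815.3
Secondary income: -228.4 - 63.9 + 187.5 + 176.7 = 71.9
Current account = (-759.3) + 127.9 + (-815.3) + 71.9 = -1374.8
(Excluded from the current account — capital account: sale of embassy land to a foreign government 65.2; financial account: inward foreign direct investment in the manufacturing sector 651.5, foreign purchases of equities on the domestic stock exchange 824.0.)

-1374.8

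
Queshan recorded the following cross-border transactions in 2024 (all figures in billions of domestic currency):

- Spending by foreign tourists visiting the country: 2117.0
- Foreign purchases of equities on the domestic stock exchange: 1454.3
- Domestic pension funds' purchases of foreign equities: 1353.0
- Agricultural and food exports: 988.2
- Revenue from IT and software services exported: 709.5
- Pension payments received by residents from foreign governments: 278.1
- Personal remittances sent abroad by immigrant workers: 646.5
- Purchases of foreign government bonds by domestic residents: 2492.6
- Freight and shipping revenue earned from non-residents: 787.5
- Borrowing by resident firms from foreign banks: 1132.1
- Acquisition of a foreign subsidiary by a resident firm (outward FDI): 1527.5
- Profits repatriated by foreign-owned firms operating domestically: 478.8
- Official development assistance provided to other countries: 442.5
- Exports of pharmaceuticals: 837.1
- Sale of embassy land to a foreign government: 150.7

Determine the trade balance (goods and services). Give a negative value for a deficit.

Goods: 988.2 + 837.1 = 1825.3
Services: 2117.0 + 709.5 + 787.5 = 3614.0
Trade balance = 1825.3 + 3614.0 = 5439.3
(Excluded from the trade balance — financial account: foreign purchases of equities on the domestic stock exchange 1454.3, domestic pension funds' purchases of foreign equities 1353.0, purchases of foreign government bonds by domestic residents 2492.6, borrowing by resident firms from foreign banks 1132.1, acquisition of a foreign subsidiary by a resident firm (outward FDI) 1527.5; secondary income: pension payments received by residents from foreign governments 278.1, personal remittances sent abroad by immigrant workers 646.5, official development assistance provided to other countries 442.5; primary income: profits repatriated by foreign-owned firms operating domestically 478.8; capital account: sale of embassy land to a foreign government 150.7.)

5439.3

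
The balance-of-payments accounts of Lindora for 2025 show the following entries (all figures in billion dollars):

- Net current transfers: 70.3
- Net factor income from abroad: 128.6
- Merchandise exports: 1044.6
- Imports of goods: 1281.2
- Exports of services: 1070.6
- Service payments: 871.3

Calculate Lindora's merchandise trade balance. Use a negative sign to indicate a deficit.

-236.6

Goods balance = 1044.6 - 1281.2 = -236.6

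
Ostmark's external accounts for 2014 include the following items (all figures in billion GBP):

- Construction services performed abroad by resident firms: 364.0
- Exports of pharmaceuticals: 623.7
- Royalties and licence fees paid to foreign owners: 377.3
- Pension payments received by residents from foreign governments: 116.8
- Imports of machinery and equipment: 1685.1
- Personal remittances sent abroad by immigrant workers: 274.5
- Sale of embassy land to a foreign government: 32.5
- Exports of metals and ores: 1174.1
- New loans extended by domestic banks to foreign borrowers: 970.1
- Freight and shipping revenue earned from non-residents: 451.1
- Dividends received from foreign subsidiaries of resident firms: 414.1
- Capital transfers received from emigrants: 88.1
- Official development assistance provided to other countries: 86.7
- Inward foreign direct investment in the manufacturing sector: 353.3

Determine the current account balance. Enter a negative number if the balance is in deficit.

720.2

Goods: 1174.1 - 1685.1 + 623.7 = 112.7
Services: 364.0 + 451.1 - 377.3 = 437.8
Primary income: 414.1
Secondary income: -86.7 + 116.8 - 274.5 = -244.4
Current account = 112.7 + 437.8 + 414.1 + (-244.4) = 720.2
(Excluded from the current account — capital account: sale of embassy land to a foreign government 32.5, capital transfers received from emigrants 88.1; financial account: new loans extended by domestic banks to foreign borrowers 970.1, inward foreign direct investment in the manufacturing sector 353.3.)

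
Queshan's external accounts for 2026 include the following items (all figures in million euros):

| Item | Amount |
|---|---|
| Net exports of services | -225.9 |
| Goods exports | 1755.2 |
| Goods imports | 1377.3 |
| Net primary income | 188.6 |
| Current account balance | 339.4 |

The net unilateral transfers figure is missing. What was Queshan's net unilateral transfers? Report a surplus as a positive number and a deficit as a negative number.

Current account = goods balance + services balance + net primary income + net secondary income
Sum of the known components = 340.6
Net unilateral transfers = CA - (known components) = 339.4 - 340.6 = -1.2

-1.2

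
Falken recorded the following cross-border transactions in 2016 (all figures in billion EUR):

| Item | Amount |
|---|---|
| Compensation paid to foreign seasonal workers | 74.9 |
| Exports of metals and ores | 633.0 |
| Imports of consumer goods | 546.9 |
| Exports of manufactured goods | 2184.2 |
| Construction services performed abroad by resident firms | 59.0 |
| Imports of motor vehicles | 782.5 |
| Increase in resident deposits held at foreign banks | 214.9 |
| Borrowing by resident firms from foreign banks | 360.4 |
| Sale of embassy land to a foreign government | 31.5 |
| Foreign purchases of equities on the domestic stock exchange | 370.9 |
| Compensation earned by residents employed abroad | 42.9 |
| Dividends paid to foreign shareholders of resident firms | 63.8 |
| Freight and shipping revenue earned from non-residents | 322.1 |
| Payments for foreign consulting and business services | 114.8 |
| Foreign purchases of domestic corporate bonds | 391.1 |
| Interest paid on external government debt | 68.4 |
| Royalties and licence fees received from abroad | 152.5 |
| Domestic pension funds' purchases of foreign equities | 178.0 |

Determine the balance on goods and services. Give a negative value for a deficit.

Goods: -546.9 - 782.5 + 633.0 + 2184.2 = 1487.8
Services: 322.1 + 59.0 - 114.8 + 152.5 = 418.8
Trade balance = 1487.8 + 418.8 = 1906.6
(Excluded from the trade balance — primary income: compensation paid to foreign seasonal workers 74.9, compensation earned by residents employed abroad 42.9, dividends paid to foreign shareholders of resident firms 63.8, interest paid on external government debt 68.4; financial account: increase in resident deposits held at foreign banks 214.9, borrowing by resident firms from foreign banks 360.4, foreign purchases of equities on the domestic stock exchange 370.9, foreign purchases of domestic corporate bonds 391.1, domestic pension funds' purchases of foreign equities 178.0; capital account: sale of embassy land to a foreign government 31.5.)

1906.6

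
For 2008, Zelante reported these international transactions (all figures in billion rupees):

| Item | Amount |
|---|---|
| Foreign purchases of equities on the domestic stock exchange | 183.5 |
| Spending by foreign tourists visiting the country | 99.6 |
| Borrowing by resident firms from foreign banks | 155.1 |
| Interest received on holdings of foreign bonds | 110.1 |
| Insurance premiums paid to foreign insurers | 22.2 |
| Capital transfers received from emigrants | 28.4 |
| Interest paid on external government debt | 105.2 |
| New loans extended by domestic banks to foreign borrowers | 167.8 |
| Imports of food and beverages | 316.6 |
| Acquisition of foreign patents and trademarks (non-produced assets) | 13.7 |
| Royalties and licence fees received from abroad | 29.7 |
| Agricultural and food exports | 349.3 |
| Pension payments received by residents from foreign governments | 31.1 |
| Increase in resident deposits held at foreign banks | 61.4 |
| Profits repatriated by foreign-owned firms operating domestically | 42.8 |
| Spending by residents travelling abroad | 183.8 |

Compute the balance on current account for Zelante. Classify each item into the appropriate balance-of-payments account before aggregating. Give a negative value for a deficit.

Goods: -316.6 + 349.3 = 32.7
Services: -183.8 + 29.7 + 99.6 - 22.2 = -76.7
Primary income: -42.8 - 105.2 + 110.1 = -37.9
Secondary income: 31.1
Current account = 32.7 + (-76.7) + (-37.9) + 31.1 = -50.8
(Excluded from the current account — financial account: foreign purchases of equities on the domestic stock exchange 183.5, borrowing by resident firms from foreign banks 155.1, new loans extended by domestic banks to foreign borrowers 167.8, increase in resident deposits held at foreign banks 61.4; capital account: capital transfers received from emigrants 28.4, acquisition of foreign patents and trademarks (non-produced assets) 13.7.)

-50.8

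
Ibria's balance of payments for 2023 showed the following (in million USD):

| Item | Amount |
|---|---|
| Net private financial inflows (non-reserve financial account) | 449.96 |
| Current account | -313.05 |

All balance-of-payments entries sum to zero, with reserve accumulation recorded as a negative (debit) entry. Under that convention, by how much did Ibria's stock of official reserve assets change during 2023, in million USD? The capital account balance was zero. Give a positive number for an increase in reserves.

136.91

Official reserve transactions balance = -((-313.05) + 449.96) = -136.91
An accumulation of reserves is recorded as a debit (negative entry), so the change in the stock of reserves is the negative of that balance.
Change in official reserves = -(-136.91) = 136.91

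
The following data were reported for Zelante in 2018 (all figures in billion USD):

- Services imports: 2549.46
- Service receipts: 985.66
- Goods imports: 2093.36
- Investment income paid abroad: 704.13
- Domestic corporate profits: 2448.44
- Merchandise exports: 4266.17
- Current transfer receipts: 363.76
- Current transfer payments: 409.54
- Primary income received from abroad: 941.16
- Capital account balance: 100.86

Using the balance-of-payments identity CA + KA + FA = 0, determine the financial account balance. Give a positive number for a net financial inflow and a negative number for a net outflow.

Goods balance = 4266.17 - 2093.36 = 2172.81
Services balance = 985.66 - 2549.46 = -1563.80
Trade balance (goods + services) = 2172.81 + (-1563.80) = 609.01
Net primary income = 941.16 - 704.13 = 237.03
Net secondary income = 363.76 - 409.54 = -45.78
Current account = 609.01 + 237.03 + (-45.78) = 800.26
Financial account = -(800.26 + 100.86) = -901.12

-901.12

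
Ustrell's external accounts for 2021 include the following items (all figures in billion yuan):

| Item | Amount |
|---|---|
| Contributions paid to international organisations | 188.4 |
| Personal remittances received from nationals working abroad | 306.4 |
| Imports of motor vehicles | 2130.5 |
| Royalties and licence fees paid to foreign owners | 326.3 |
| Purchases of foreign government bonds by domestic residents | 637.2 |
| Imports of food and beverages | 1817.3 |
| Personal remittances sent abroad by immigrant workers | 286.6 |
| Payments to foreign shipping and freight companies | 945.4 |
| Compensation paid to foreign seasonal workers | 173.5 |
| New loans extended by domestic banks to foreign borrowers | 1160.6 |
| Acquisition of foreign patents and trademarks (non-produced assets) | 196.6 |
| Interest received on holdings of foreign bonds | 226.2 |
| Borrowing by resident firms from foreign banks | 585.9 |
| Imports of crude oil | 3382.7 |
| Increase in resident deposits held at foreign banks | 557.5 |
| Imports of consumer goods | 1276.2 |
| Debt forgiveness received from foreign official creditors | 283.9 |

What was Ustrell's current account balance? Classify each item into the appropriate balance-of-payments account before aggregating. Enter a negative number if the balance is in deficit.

Goods: -3382.7 - 1817.3 - 2130.5 - 1276.2 = -8606.7
Services: -945.4 - 326.3 = -1271.7
Primary income: 226.2 - 173.5 = 52.7
Secondary income: 306.4 - 286.6 - 188.4 = -168.6
Current account = (-8606.7) + (-1271.7) + 52.7 + (-168.6) = -9994.3
(Excluded from the current account — financial account: purchases of foreign government bonds by domestic residents 637.2, new loans extended by domestic banks to foreign borrowers 1160.6, borrowing by resident firms from foreign banks 585.9, increase in resident deposits held at foreign banks 557.5; capital account: acquisition of foreign patents and trademarks (non-produced assets) 196.6, debt forgiveness received from foreign official creditors 283.9.)

-9994.3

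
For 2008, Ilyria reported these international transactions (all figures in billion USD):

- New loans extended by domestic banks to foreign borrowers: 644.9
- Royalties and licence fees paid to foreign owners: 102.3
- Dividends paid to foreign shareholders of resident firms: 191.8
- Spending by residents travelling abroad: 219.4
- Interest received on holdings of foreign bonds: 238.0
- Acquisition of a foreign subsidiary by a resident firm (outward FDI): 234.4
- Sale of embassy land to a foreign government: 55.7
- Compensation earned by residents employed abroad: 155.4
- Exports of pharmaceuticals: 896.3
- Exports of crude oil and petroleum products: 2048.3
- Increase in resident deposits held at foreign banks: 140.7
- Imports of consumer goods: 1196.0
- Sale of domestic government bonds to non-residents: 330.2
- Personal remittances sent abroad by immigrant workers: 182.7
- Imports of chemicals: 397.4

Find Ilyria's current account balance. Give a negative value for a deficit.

1048.4

Goods: -397.4 + 896.3 + 2048.3 - 1196.0 = 1351.2
Services: -219.4 - 102.3 = -321.7
Primary income: -191.8 + 238.0 + 155.4 = 201.6
Secondary income: -182.7
Current account = 1351.2 + (-321.7) + 201.6 + (-182.7) = 1048.4
(Excluded from the current account — financial account: new loans extended by domestic banks to foreign borrowers 644.9, acquisition of a foreign subsidiary by a resident firm (outward FDI) 234.4, increase in resident deposits held at foreign banks 140.7, sale of domestic government bonds to non-residents 330.2; capital account: sale of embassy land to a foreign government 55.7.)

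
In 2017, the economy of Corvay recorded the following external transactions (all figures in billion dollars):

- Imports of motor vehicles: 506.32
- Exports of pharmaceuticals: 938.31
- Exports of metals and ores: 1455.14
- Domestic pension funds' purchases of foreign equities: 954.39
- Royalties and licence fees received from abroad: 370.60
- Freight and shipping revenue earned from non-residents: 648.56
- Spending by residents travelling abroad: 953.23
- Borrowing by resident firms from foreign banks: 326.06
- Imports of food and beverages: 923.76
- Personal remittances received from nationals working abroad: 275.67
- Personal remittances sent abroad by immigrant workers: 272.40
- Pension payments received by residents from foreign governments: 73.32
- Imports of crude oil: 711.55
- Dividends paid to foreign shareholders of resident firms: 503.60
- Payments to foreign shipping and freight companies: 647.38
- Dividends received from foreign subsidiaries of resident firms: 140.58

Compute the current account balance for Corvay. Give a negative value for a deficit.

-616.06

Goods: -506.32 + 1455.14 - 923.76 + 938.31 - 711.55 = 251.82
Services: -647.38 + 648.56 + 370.60 - 953.23 = -581.45
Primary income: -503.60 + 140.58 = -363.02
Secondary income: 73.32 - 272.40 + 275.67 = 76.59
Current account = 251.82 + (-581.45) + (-363.02) + 76.59 = -616.06
(Excluded from the current account — financial account: domestic pension funds' purchases of foreign equities 954.39, borrowing by resident firms from foreign banks 326.06.)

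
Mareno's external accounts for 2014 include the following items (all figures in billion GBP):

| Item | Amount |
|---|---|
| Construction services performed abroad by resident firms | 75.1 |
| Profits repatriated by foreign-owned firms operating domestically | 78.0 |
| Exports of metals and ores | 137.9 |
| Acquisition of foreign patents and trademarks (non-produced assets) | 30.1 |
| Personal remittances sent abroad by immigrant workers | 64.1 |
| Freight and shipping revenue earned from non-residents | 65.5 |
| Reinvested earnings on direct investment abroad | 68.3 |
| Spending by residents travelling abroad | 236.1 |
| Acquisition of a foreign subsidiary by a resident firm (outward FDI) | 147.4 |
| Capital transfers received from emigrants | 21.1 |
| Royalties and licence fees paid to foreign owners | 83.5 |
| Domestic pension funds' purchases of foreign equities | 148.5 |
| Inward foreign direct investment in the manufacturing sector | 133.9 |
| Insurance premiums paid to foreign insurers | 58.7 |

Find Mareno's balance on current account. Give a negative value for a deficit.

-173.6

Goods: 137.9
Services: 65.5 - 58.7 + 75.1 - 236.1 - 83.5 = -237.7
Primary income: -78.0 + 68.3 = -9.7
Secondary income: -64.1
Current account = 137.9 + (-237.7) + (-9.7) + (-64.1) = -173.6
(Excluded from the current account — capital account: acquisition of foreign patents and trademarks (non-produced assets) 30.1, capital transfers received from emigrants 21.1; financial account: acquisition of a foreign subsidiary by a resident firm (outward FDI) 147.4, domestic pension funds' purchases of foreign equities 148.5, inward foreign direct investment in the manufacturing sector 133.9.)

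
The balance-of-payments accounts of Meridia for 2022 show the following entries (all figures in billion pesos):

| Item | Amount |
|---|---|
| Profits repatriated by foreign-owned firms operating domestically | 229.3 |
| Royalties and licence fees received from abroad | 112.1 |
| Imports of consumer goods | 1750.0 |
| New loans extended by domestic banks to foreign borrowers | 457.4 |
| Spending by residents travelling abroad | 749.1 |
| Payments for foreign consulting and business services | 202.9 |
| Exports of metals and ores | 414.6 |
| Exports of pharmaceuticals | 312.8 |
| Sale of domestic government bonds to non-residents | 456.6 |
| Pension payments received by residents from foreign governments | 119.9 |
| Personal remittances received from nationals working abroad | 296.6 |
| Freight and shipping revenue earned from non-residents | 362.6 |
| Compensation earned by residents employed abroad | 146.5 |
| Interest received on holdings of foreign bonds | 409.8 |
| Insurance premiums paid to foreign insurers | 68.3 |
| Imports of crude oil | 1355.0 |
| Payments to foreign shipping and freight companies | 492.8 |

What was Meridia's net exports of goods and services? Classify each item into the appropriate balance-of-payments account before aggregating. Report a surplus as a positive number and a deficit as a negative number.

Goods: 312.8 + 414.6 - 1750.0 - 1355.0 = -2377.6
Services: -202.9 + 112.1 - 68.3 - 749.1 + 362.6 - 492.8 = -1038.4
Trade balance = -2377.6 + (-1038.4) = -3416.0
(Excluded from the trade balance — primary income: profits repatriated by foreign-owned firms operating domestically 229.3, compensation earned by residents employed abroad 146.5, interest received on holdings of foreign bonds 409.8; financial account: new loans extended by domestic banks to foreign borrowers 457.4, sale of domestic government bonds to non-residents 456.6; secondary income: pension payments received by residents from foreign governments 119.9, personal remittances received from nationals working abroad 296.6.)

-3416.0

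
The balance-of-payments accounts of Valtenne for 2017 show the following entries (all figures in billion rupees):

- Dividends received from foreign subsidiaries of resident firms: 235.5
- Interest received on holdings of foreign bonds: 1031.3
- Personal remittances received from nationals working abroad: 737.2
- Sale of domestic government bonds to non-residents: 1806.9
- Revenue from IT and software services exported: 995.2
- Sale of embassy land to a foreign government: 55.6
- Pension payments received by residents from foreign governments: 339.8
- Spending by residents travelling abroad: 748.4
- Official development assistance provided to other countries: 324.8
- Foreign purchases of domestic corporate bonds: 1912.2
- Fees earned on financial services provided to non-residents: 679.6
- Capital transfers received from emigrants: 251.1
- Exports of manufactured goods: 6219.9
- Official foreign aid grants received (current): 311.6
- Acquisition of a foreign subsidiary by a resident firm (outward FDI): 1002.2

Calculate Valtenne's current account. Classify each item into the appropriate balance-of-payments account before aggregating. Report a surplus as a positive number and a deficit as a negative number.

9476.9

Goods: 6219.9
Services: 995.2 - 748.4 + 679.6 = 926.4
Primary income: 1031.3 + 235.5 = 1266.8
Secondary income: -324.8 + 339.8 + 737.2 + 311.6 = 1063.8
Current account = 6219.9 + 926.4 + 1266.8 + 1063.8 = 9476.9
(Excluded from the current account — financial account: sale of domestic government bonds to non-residents 1806.9, foreign purchases of domestic corporate bonds 1912.2, acquisition of a foreign subsidiary by a resident firm (outward FDI) 1002.2; capital account: sale of embassy land to a foreign government 55.6, capital transfers received from emigrants 251.1.)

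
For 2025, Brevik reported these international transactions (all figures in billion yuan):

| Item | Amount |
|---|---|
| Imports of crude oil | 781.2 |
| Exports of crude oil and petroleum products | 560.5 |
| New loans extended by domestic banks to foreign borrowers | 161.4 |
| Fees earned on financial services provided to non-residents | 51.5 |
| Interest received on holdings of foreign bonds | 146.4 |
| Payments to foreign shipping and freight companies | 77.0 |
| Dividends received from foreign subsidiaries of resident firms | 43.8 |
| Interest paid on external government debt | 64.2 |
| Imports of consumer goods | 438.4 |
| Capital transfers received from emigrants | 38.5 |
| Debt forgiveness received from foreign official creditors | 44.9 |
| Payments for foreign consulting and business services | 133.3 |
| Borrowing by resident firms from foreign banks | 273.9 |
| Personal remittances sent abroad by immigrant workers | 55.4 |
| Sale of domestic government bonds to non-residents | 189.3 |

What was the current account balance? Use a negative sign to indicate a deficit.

-747.3

Goods: -438.4 - 781.2 + 560.5 = -659.1
Services: -133.3 - 77.0 + 51.5 = -158.8
Primary income: -64.2 + 146.4 + 43.8 = 126.0
Secondary income: -55.4
Current account = (-659.1) + (-158.8) + 126.0 + (-55.4) = -747.3
(Excluded from the current account — financial account: new loans extended by domestic banks to foreign borrowers 161.4, borrowing by resident firms from foreign banks 273.9, sale of domestic government bonds to non-residents 189.3; capital account: capital transfers received from emigrants 38.5, debt forgiveness received from foreign official creditors 44.9.)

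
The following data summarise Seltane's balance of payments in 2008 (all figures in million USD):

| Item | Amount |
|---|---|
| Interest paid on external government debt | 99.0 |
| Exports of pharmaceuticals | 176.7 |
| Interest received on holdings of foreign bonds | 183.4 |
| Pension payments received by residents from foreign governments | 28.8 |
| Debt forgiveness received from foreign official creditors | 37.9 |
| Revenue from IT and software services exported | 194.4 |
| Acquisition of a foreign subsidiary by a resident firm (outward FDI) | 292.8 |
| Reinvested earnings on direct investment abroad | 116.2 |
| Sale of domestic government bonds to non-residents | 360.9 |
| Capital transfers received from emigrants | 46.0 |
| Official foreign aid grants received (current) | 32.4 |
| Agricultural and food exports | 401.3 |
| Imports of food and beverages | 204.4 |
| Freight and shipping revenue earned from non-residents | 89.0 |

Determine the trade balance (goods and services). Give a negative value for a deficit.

657.0

Goods: -204.4 + 176.7 + 401.3 = 373.6
Services: 89.0 + 194.4 = 283.4
Trade balance = 373.6 + 283.4 = 657.0
(Excluded from the trade balance — primary income: interest paid on external government debt 99.0, interest received on holdings of foreign bonds 183.4, reinvested earnings on direct investment abroad 116.2; secondary income: pension payments received by residents from foreign governments 28.8, official foreign aid grants received (current) 32.4; capital account: debt forgiveness received from foreign official creditors 37.9, capital transfers received from emigrants 46.0; financial account: acquisition of a foreign subsidiary by a resident firm (outward FDI) 292.8, sale of domestic government bonds to non-residents 360.9.)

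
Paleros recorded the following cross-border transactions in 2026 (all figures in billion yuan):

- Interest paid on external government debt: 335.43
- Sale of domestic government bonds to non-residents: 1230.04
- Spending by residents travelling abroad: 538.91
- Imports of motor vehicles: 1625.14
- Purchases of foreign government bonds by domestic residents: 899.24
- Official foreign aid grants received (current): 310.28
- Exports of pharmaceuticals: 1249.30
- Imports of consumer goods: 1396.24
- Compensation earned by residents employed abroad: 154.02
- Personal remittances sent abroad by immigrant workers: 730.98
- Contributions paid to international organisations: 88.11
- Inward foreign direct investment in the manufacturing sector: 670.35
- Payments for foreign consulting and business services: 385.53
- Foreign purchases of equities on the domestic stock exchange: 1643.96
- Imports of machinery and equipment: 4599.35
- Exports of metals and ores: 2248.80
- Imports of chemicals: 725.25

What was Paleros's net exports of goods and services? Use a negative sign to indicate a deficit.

-5772.32

Goods: -725.25 - 1396.24 + 1249.30 + 2248.80 - 4599.35 - 1625.14 = -4847.88
Services: -385.53 - 538.91 = -924.44
Trade balance = -4847.88 + (-924.44) = -5772.32
(Excluded from the trade balance — primary income: interest paid on external government debt 335.43, compensation earned by residents employed abroad 154.02; financial account: sale of domestic government bonds to non-residents 1230.04, purchases of foreign government bonds by domestic residents 899.24, inward foreign direct investment in the manufacturing sector 670.35, foreign purchases of equities on the domestic stock exchange 1643.96; secondary income: official foreign aid grants received (current) 310.28, personal remittances sent abroad by immigrant workers 730.98, contributions paid to international organisations 88.11.)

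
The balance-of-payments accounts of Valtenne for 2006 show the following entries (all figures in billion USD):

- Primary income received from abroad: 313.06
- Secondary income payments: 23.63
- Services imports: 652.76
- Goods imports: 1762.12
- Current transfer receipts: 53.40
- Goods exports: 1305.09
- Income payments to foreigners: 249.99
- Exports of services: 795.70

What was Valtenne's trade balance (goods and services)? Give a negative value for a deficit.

Goods balance = 1305.09 - 1762.12 = -457.03
Services balance = 795.70 - 652.76 = 142.94
Trade balance (goods + services) = -457.03 + 142.94 = -314.09

-314.09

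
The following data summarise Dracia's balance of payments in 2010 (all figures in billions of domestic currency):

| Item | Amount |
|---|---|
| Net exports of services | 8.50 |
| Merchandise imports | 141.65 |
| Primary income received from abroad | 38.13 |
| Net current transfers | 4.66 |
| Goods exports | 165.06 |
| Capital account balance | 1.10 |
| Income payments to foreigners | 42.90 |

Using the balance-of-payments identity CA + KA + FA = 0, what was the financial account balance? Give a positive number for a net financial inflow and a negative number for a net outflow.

Goods balance = 165.06 - 141.65 = 23.41
Services balance = 8.50
Trade balance (goods + services) = 23.41 + 8.50 = 31.91
Net primary income = 38.13 - 42.90 = -4.77
Net secondary income = 4.66
Current account = 31.91 + (-4.77) + 4.66 = 31.80
Financial account = -(31.80 + 1.10) = -32.90

-32.90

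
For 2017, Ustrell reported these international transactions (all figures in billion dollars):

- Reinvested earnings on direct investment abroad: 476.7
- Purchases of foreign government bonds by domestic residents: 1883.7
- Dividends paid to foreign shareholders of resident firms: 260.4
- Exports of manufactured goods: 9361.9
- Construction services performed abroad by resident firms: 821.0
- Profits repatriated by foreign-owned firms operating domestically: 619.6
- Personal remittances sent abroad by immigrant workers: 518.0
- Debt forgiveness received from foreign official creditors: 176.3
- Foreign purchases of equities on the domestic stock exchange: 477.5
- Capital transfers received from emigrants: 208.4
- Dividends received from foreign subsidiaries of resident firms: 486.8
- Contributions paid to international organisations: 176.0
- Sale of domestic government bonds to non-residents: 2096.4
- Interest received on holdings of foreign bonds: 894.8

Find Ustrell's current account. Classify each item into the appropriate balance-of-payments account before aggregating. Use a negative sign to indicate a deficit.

Goods: 9361.9
Services: 821.0
Primary income: 476.7 + 486.8 + 894.8 - 260.4 - 619.6 = 978.3
Secondary income: -518.0 - 176.0 = -694.0
Current account = 9361.9 + 821.0 + 978.3 + (-694.0) = 10467.2
(Excluded from the current account — financial account: purchases of foreign government bonds by domestic residents 1883.7, foreign purchases of equities on the domestic stock exchange 477.5, sale of domestic government bonds to non-residents 2096.4; capital account: debt forgiveness received from foreign official creditors 176.3, capital transfers received from emigrants 208.4.)

10467.2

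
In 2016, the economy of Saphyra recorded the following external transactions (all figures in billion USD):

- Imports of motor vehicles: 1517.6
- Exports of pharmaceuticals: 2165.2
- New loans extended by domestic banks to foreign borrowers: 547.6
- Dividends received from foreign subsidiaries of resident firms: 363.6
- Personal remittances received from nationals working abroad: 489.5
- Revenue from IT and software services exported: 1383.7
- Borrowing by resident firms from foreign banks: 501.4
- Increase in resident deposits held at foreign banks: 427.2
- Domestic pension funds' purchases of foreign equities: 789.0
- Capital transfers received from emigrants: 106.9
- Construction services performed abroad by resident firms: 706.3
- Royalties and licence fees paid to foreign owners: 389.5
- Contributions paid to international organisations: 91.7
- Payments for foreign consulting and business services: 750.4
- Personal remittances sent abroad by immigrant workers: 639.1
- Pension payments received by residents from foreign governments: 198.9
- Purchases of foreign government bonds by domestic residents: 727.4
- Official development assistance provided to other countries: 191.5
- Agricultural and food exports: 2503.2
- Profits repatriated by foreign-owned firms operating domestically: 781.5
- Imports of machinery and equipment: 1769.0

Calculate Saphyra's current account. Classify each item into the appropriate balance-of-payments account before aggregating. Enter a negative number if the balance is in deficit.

1680.1

Goods: -1517.6 + 2503.2 + 2165.2 - 1769.0 = 1381.8
Services: 706.3 - 389.5 - 750.4 + 1383.7 = 950.1
Primary income: 363.6 - 781.5 = -417.9
Secondary income: 198.9 - 639.1 - 191.5 + 489.5 - 91.7 = -233.9
Current account = 1381.8 + 950.1 + (-417.9) + (-233.9) = 1680.1
(Excluded from the current account — financial account: new loans extended by domestic banks to foreign borrowers 547.6, borrowing by resident firms from foreign banks 501.4, increase in resident deposits held at foreign banks 427.2, domestic pension funds' purchases of foreign equities 789.0, purchases of foreign government bonds by domestic residents 727.4; capital account: capital transfers received from emigrants 106.9.)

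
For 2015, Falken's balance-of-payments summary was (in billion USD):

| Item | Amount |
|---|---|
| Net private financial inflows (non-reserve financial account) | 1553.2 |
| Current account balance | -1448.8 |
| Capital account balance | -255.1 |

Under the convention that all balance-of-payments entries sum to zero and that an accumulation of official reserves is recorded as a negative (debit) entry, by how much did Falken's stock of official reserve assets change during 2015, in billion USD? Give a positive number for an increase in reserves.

Official reserve transactions balance = -((-1448.8) + (-255.1) + 1553.2) = 150.7
An accumulation of reserves is recorded as a debit (negative entry), so the change in the stock of reserves is the negative of that balance.
Change in official reserves = -(150.7) = -150.7

-150.7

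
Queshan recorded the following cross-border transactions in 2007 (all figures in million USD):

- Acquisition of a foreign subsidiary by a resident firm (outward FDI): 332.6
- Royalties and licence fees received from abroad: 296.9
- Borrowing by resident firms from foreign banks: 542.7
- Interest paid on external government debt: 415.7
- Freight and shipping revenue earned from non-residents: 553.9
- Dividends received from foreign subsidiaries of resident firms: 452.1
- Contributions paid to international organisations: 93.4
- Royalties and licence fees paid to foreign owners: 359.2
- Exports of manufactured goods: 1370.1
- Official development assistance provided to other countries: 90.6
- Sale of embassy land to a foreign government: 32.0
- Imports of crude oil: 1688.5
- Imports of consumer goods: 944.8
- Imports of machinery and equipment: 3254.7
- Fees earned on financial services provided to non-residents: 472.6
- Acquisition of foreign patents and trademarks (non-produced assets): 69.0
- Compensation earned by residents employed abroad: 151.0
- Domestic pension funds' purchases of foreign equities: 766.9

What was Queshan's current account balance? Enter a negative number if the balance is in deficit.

Goods: -944.8 + 1370.1 - 3254.7 - 1688.5 = -4517.9
Services: 553.9 + 472.6 - 359.2 + 296.9 = 964.2
Primary income: 151.0 - 415.7 + 452.1 = 187.4
Secondary income: -90.6 - 93.4 = -184.0
Current account = (-4517.9) + 964.2 + 187.4 + (-184.0) = -3550.3
(Excluded from the current account — financial account: acquisition of a foreign subsidiary by a resident firm (outward FDI) 332.6, borrowing by resident firms from foreign banks 542.7, domestic pension funds' purchases of foreign equities 766.9; capital account: sale of embassy land to a foreign government 32.0, acquisition of foreign patents and trademarks (non-produced assets) 69.0.)

-3550.3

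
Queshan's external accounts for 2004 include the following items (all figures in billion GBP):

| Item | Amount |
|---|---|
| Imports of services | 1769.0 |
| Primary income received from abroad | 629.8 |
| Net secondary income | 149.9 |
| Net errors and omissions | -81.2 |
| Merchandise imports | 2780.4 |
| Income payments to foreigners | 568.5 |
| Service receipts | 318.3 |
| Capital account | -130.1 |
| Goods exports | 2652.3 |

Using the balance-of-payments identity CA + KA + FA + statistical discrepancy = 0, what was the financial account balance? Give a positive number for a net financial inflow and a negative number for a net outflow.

Goods balance = 2652.3 - 2780.4 = -128.1
Services balance = 318.3 - 1769.0 = -1450.7
Trade balance (goods + services) = -128.1 + (-1450.7) = -1578.8
Net primary income = 629.8 - 568.5 = 61.3
Net secondary income = 149.9
Current account = -1578.8 + 61.3 + 149.9 = -1367.6
Financial account = -(-1367.6 + (-130.1) + (-81.2)) = 1578.9

1578.9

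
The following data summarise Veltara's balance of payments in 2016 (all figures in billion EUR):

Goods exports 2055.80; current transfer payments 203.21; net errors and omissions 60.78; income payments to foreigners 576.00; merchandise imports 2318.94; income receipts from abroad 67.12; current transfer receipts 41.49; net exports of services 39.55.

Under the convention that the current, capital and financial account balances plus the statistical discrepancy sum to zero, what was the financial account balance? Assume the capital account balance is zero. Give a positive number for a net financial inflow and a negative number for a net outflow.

833.41

Goods balance = 2055.80 - 2318.94 = -263.14
Services balance = 39.55
Trade balance (goods + services) = -263.14 + 39.55 = -223.59
Net primary income = 67.12 - 576.00 = -508.88
Net secondary income = 41.49 - 203.21 = -161.72
Current account = -223.59 + (-508.88) + (-161.72) = -894.19
Financial account = -(-894.19 + 60.78) = 833.41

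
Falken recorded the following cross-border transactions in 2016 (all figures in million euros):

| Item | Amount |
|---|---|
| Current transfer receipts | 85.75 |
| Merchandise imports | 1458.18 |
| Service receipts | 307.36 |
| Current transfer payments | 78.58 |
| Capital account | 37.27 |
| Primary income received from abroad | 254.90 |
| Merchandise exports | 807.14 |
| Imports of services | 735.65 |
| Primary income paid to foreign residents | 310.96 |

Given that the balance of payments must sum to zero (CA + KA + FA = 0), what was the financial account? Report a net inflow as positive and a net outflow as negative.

Goods balance = 807.14 - 1458.18 = -651.04
Services balance = 307.36 - 735.65 = -428.29
Trade balance (goods + services) = -651.04 + (-428.29) = -1079.33
Net primary income = 254.90 - 310.96 = -56.06
Net secondary income = 85.75 - 78.58 = 7.17
Current account = -1079.33 + (-56.06) + 7.17 = -1128.22
Financial account = -(-1128.22 + 37.27) = 1090.95

1090.95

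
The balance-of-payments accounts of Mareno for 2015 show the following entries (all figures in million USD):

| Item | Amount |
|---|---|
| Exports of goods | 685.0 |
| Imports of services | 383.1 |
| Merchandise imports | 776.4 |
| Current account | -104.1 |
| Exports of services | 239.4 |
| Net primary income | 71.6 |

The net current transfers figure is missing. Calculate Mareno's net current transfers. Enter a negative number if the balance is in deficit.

59.4

Current account = goods balance + services balance + net primary income + net secondary income
Sum of the known components = -163.5
Net current transfers = CA - (known components) = -104.1 - (-163.5) = 59.4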